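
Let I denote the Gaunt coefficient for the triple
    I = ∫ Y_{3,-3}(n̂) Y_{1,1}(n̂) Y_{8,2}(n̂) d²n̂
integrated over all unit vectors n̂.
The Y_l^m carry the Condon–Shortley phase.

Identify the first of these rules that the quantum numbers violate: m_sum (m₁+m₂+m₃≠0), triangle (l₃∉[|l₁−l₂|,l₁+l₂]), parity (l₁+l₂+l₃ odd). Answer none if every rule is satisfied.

m₁+m₂+m₃ = -3 + 1 + 2 = 0  ✓
triangle: |3−1|=2 ≤ l₃=8 ≤ 3+1=4  ✗
parity: l₁+l₂+l₃ = 12 is even

triangle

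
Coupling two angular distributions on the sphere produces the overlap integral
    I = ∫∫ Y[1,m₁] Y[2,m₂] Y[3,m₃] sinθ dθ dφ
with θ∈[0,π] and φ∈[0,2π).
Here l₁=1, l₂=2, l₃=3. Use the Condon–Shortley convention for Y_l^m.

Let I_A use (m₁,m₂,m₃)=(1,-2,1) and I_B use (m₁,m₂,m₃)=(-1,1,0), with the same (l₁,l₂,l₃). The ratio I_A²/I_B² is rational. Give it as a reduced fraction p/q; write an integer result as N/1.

Same 1,2,3: normalisation and zero-m 3j drop out of the ratio.
A: Δ: 0! 2! 4! / 7! → 1/105; sum: t=0:+1/48 = 1/48; 3j²(1 2 3; 1 -2 1) = Δ·Π!·Σ² = 1/105  (sign +1)
B: Δ: 0! 2! 4! / 7! → 1/105; sum: t=0:+1/12 = 1/12; 3j²(1 2 3; -1 1 0) = Δ·Π!·Σ² = 1/35  (sign -1)
I_A²/I_B² = (1/105)/(1/35) = 1/3

1/3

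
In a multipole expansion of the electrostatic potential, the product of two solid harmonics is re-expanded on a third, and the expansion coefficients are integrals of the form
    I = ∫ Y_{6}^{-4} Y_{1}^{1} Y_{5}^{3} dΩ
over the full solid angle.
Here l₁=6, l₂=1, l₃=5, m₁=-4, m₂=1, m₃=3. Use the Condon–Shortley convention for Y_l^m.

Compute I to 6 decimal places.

0.274090

Checks pass: Σm=0; 12 even; l₃=5∈[5,7].
(2·6+1)(2·1+1)(2·5+1) = 429
Δ: 2! 10! 0! / 13! → 1/858
sum: t=1:−1/14400 = -1/14400
3j²(6 1 5; 0 0 0) = Δ·Π!·Σ² = 6/143  (sign +1)
sum: t=2:+1/161280 = 1/161280
3j²(6 1 5; -4 1 3) = Δ·Π!·Σ² = 15/286  (sign +1)
combine: 4πI² = 429·6/143·15/286 = 135/143
take √, sign +1: I = 0.27409047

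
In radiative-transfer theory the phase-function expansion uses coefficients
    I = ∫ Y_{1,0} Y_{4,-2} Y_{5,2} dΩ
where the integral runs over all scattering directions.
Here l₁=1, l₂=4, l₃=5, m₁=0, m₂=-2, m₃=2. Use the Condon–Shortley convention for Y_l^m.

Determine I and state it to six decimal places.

m-sum 0 ✓  L=10 even ✓  3≤5≤5 ✓
Π(2lᵢ+1) = 3×9×11 = 297
triangle coeff Δ(1,4,5) = 1/495
Σ_t [0,0]: t=0:+1/576 = 1/576
(3j)²=5/99 [(1 4 5; 0 0 0)], sign=-1
Σ_t [0,0]: t=0:+1/1440 = 1/1440
(3j)²=7/165 [(1 4 5; 0 -2 2)], sign=-1
⇒ 4πI² = 7/11
I = (+1)√(7/11/(4π)) = 0.22503380

0.225034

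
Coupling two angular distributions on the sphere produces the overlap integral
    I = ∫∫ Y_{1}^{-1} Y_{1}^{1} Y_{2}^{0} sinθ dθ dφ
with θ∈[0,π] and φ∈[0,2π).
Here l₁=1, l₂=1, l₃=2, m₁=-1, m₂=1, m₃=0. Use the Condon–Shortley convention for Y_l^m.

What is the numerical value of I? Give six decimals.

Checks pass: Σm=0; 4 even; l₃=2∈[0,2].
(2·1+1)(2·1+1)(2·2+1) = 45
Δ: 0! 2! 2! / 5! → 1/30
sum: t=0:+1/1 = 1/1
3j²(1 1 2; 0 0 0) = Δ·Π!·Σ² = 2/15  (sign +1)
sum: t=0:+1/4 = 1/4
3j²(1 1 2; -1 1 0) = Δ·Π!·Σ² = 1/30  (sign +1)
combine: 4πI² = 45·2/15·1/30 = 1/5
take √, sign +1: I = 0.12615663

0.126157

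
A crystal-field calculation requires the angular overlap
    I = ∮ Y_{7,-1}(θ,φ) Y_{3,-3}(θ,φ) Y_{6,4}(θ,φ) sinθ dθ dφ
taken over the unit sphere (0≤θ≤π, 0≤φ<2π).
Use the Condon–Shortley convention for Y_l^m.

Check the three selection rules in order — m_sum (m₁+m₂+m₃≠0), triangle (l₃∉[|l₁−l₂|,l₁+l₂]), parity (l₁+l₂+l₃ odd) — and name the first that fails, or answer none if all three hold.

none

azimuthal sum: -1 − 3 + 4 = 0  ✓
4 ≤ 6 ≤ 10 (triangle on l)  ✓
L = 7 + 3 + 6 = 16 (even)  ✓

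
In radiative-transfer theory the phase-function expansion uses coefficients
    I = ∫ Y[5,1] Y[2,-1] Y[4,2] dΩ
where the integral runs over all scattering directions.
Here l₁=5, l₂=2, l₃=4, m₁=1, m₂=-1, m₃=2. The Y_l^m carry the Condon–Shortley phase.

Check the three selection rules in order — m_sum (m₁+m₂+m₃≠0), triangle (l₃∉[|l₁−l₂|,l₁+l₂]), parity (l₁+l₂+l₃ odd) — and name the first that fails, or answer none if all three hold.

m_sum

azimuthal sum: 1 − 1 + 2 = 2  ✗
3 ≤ 4 ≤ 7 (triangle on l)
L = 5 + 2 + 4 = 11 (odd)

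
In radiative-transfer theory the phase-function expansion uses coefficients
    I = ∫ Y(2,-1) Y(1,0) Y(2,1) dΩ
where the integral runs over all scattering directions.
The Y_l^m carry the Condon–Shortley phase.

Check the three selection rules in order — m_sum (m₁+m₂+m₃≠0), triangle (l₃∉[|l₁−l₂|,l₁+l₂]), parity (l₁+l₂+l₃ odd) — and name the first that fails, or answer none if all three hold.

azimuthal sum: -1 + 0 + 1 = 0  ✓
1 ≤ 2 ≤ 3 (triangle on l)  ✓
L = 2 + 1 + 2 = 5 (odd)  ✗

parity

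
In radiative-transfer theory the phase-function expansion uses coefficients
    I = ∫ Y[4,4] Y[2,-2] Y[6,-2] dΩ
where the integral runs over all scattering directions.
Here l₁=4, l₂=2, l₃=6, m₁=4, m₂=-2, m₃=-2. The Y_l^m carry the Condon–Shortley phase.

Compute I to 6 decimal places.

0.015904

Rules hold: Σm=0, L=12 even, 2≤6≤6.
N = 9·5·13 = 585
Δ = 0!·8!·4!/13! = 1/6435
Racah Σ t=0..0: t=0:+1/2304 = 1/2304
⇒ 3j(4 2 6; 0 0 0)² = 5/143, sgn +1
Racah Σ t=0..0: t=0:+1/967680 = 1/967680
⇒ 3j(4 2 6; 4 -2 -2)² = 1/6435, sgn +1
4πI² = N·(3j₀)²·(3jₘ)² = 5/1573
I = +1·√(0.00317864/4π) = 0.01590434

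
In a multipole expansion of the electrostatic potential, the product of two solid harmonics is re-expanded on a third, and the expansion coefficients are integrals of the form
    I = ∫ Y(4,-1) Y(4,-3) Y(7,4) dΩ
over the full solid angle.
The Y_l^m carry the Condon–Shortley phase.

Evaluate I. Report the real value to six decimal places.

0.000000

L=15 odd ⇒ parity kills the (l;000) factor ⇒ I = 0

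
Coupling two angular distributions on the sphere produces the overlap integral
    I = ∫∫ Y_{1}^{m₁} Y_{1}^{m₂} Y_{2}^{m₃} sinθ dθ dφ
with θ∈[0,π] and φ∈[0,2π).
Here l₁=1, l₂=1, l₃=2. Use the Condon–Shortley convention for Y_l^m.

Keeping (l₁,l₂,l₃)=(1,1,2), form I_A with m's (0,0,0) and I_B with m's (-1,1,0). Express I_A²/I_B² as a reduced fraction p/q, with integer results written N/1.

4/1

l's match ⇒ only the (l;m) 3-j factors differ between A and B.
A: triangle coeff Δ(1,1,2) = 1/30; Σ_t [0,0]: t=0:+1/1 = 1/1; (3j)²=2/15 [(1 1 2; 0 0 0)], sign=+1
B: triangle coeff Δ(1,1,2) = 1/30; Σ_t [0,0]: t=0:+1/4 = 1/4; (3j)²=1/30 [(1 1 2; -1 1 0)], sign=+1
I_A²/I_B² = (2/15)/(1/30) = 4/1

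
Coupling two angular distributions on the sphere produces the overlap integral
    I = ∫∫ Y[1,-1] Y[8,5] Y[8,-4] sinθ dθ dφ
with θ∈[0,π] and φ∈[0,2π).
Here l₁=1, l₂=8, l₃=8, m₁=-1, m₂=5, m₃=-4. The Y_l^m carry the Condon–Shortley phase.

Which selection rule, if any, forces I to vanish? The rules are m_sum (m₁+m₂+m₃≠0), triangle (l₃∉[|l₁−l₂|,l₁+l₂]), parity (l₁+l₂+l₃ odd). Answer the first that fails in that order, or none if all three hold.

m₁+m₂+m₃ = -1 + 5 − 4 = 0  ✓
triangle: |1−8|=7 ≤ l₃=8 ≤ 1+8=9  ✓
parity: l₁+l₂+l₃ = 17 is odd  ✗

parity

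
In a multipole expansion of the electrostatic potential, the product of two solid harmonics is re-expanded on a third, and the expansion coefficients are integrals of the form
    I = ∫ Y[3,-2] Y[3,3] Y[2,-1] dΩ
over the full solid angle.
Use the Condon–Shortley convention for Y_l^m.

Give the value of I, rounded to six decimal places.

-0.210261

m-sum 0 ✓  L=8 even ✓  0≤2≤6 ✓
Π(2lᵢ+1) = 7×7×5 = 245
triangle coeff Δ(3,3,2) = 1/3780
Σ_t [1,3]: t=1:−1/24 t=2:+1/4 t=3:−1/24 = 1/6
(3j)²=4/105 [(3 3 2; 0 0 0)], sign=+1
Σ_t [4,4]: t=4:+1/48 = 1/48
(3j)²=5/84 [(3 3 2; -2 3 -1)], sign=-1
⇒ 4πI² = 5/9
I = (-1)√(5/9/(4π)) = -0.21026104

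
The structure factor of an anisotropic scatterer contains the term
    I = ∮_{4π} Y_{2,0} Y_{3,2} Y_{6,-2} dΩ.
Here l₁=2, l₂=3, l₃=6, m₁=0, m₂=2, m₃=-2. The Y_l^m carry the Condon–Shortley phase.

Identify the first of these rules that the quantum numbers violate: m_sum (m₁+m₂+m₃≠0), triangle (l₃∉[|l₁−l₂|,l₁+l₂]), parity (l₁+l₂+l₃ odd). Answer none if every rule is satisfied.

m₁+m₂+m₃ = 0 + 2 − 2 = 0  ✓
triangle: |2−3|=1 ≤ l₃=6 ≤ 2+3=5  ✗
parity: l₁+l₂+l₃ = 11 is odd

triangle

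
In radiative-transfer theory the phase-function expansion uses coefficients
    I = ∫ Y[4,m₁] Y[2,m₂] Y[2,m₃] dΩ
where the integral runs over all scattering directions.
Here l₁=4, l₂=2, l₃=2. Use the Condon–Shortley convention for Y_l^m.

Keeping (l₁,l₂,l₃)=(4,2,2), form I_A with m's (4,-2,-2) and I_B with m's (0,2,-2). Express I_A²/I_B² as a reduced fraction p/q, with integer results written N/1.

70/1

Same 4,2,2: normalisation and zero-m 3j drop out of the ratio.
A: Δ: 4! 4! 0! / 9! → 1/630; sum: t=0:+1/576 = 1/576; 3j²(4 2 2; 4 -2 -2) = Δ·Π!·Σ² = 1/9  (sign +1)
B: Δ: 4! 4! 0! / 9! → 1/630; sum: t=4:+1/576 = 1/576; 3j²(4 2 2; 0 2 -2) = Δ·Π!·Σ² = 1/630  (sign +1)
I_A²/I_B² = (1/9)/(1/630) = 70/1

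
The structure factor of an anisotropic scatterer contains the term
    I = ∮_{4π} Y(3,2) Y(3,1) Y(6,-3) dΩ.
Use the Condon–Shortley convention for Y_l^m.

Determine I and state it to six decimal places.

-0.230476

Checks pass: Σm=0; 12 even; l₃=6∈[0,6].
(2·3+1)(2·3+1)(2·6+1) = 637
Δ: 0! 6! 6! / 13! → 1/12012
sum: t=0:+1/1296 = 1/1296
3j²(3 3 6; 0 0 0) = Δ·Π!·Σ² = 100/3003  (sign +1)
sum: t=0:+1/5760 = 1/5760
3j²(3 3 6; 2 1 -3) = Δ·Π!·Σ² = 9/286  (sign -1)
combine: 4πI² = 637·100/3003·9/286 = 1050/1573
take √, sign -1: I = -0.23047581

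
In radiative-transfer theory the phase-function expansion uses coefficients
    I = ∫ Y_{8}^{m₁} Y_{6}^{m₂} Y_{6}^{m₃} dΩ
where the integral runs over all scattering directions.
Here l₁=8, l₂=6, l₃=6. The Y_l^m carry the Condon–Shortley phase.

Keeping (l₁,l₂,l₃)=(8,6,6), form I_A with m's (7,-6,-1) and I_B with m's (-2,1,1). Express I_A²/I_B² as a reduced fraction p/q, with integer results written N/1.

Same 8,6,6: normalisation and zero-m 3j drop out of the ratio.
A: Δ: 8! 8! 4! / 21! → 1/1309458150; sum: t=0:+1/4877107200 = 1/4877107200; 3j²(8 6 6; 7 -6 -1) = Δ·Π!·Σ² = 55/4522  (sign -1)
B: Δ: 8! 8! 4! / 21! → 1/1309458150; sum: t=3:−1/87091200 t=4:+1/4976640 t=5:−1/2073600 t=6:+1/4976640 t=7:−1/87091200 = -1/9676800; 3j²(8 6 6; -2 1 1) = Δ·Π!·Σ² = 360/46189  (sign +1)
I_A²/I_B² = (55/4522)/(360/46189) = 1573/1008

1573/1008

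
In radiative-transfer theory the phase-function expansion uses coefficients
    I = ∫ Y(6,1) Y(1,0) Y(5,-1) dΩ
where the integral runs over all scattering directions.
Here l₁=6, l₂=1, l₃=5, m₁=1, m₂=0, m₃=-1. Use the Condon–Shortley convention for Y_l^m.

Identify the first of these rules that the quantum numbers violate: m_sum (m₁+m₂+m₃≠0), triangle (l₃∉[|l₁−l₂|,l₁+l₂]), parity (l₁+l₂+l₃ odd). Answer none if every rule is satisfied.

none

Σmᵢ = 0  ✓
l₃∈[|l₁−l₂|,l₁+l₂]=[5,7], have l₃=5  ✓
Σlᵢ = 12 ⇒ even  ✓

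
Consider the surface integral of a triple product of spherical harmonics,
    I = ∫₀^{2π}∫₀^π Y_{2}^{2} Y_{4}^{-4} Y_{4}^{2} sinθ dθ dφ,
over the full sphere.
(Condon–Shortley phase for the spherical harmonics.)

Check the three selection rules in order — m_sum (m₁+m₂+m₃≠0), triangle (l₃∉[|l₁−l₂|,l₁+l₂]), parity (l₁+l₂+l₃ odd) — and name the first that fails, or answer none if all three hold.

none

Σmᵢ = 0  ✓
l₃∈[|l₁−l₂|,l₁+l₂]=[2,6], have l₃=4  ✓
Σlᵢ = 10 ⇒ even  ✓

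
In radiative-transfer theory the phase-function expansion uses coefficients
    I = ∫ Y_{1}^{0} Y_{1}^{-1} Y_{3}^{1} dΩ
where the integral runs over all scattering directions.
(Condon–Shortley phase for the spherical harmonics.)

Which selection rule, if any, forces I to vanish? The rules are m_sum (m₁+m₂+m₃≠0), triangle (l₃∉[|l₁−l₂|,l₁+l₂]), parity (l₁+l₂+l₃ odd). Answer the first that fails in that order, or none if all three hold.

triangle

m₁+m₂+m₃ = 0 − 1 + 1 = 0  ✓
triangle: |1−1|=0 ≤ l₃=3 ≤ 1+1=2  ✗
parity: l₁+l₂+l₃ = 5 is odd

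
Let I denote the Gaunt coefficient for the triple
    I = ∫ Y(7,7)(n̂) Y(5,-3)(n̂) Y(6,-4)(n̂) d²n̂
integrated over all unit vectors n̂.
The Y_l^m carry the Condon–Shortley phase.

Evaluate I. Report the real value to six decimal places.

-0.183405

Checks pass: Σm=0; 18 even; l₃=6∈[2,12].
(2·7+1)(2·5+1)(2·6+1) = 2145
Δ: 6! 8! 4! / 19! → 1/174594420
sum: t=1:−1/4147200 t=2:+1/207360 t=3:−1/82944 t=4:+1/207360 t=5:−1/4147200 = -1/345600
3j²(7 5 6; 0 0 0) = Δ·Π!·Σ² = 420/46189  (sign -1)
sum: t=0:+1/116121600 = 1/116121600
3j²(7 5 6; 7 -3 -4) = Δ·Π!·Σ² = 7/323  (sign +1)
combine: 4πI² = 2145·420/46189·7/323 = 44100/104329
take √, sign -1: I = -0.18340528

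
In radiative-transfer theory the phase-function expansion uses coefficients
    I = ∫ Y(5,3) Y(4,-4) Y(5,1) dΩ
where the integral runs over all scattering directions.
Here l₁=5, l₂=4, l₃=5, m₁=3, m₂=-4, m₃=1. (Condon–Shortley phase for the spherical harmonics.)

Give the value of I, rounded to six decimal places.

m-sum 0 ✓  L=14 even ✓  1≤5≤9 ✓
Π(2lᵢ+1) = 11×9×11 = 1089
triangle coeff Δ(5,4,5) = 1/3153150
Σ_t [0,4]: t=0:+1/69120 t=1:−1/1728 t=2:+1/576 t=3:−1/1728 t=4:+1/69120 = 7/11520
(3j)²=2/143 [(5 4 5; 0 0 0)], sign=-1
Σ_t [0,0]: t=0:+1/27648 = 1/27648
(3j)²=10/429 [(5 4 5; 3 -4 1)], sign=+1
⇒ 4πI² = 60/169
I = (-1)√(60/169/(4π)) = -0.16808437

-0.168084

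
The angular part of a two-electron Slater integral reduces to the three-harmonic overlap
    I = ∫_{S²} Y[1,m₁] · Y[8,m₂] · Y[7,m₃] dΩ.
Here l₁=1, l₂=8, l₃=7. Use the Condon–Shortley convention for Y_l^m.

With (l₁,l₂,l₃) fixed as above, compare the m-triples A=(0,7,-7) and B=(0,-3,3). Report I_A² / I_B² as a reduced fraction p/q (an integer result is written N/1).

3/11

Shared (l₁,l₂,l₃)=(1,8,7): N and (l;000)² cancel in I_A²/I_B².
A: Δ = 2!·0!·14!/17! = 1/2040; Racah Σ t=1..1: t=1:−1/87178291200 = -1/87178291200; ⇒ 3j(1 8 7; 0 7 -7)² = 1/136, sgn -1
B: Δ = 2!·0!·14!/17! = 1/2040; Racah Σ t=1..1: t=1:−1/87091200 = -1/87091200; ⇒ 3j(1 8 7; 0 -3 3)² = 11/408, sgn -1
I_A²/I_B² = (1/136)/(11/408) = 3/11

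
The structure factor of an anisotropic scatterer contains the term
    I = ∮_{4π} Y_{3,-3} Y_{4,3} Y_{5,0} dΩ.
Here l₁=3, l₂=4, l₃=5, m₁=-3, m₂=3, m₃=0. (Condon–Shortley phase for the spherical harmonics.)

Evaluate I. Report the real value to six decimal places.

-0.098140

m-sum 0 ✓  L=12 even ✓  1≤5≤7 ✓
Π(2lᵢ+1) = 7×9×11 = 693
triangle coeff Δ(3,4,5) = 1/180180
Σ_t [0,2]: t=0:+1/576 t=1:−1/144 t=2:+1/576 = -1/288
(3j)²=20/1001 [(3 4 5; 0 0 0)], sign=+1
Σ_t [2,2]: t=2:+1/5760 = 1/5760
(3j)²=5/572 [(3 4 5; -3 3 0)], sign=-1
⇒ 4πI² = 225/1859
I = (-1)√(225/1859/(4π)) = -0.09814013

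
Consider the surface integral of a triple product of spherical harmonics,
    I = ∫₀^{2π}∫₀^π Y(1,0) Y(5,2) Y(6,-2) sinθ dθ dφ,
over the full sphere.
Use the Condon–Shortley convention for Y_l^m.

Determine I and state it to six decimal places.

m-sum 0 ✓  L=12 even ✓  4≤6≤6 ✓
Π(2lᵢ+1) = 3×11×13 = 429
triangle coeff Δ(1,5,6) = 1/858
Σ_t [0,0]: t=0:+1/14400 = 1/14400
(3j)²=6/143 [(1 5 6; 0 0 0)], sign=+1
Σ_t [0,0]: t=0:+1/30240 = 1/30240
(3j)²=16/429 [(1 5 6; 0 2 -2)], sign=+1
⇒ 4πI² = 96/143
I = (+1)√(96/143/(4π)) = 0.23113338

0.231133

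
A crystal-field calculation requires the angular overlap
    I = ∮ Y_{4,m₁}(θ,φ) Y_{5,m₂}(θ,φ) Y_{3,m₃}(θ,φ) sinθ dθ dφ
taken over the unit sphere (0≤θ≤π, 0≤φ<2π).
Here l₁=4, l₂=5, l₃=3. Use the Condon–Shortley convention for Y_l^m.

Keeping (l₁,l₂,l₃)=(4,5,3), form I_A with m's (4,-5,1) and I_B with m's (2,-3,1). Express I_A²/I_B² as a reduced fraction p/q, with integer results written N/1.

Shared (l₁,l₂,l₃)=(4,5,3): N and (l;000)² cancel in I_A²/I_B².
A: Δ = 6!·2!·4!/13! = 1/180180; Racah Σ t=0..0: t=0:+1/34560 = 1/34560; ⇒ 3j(4 5 3; 4 -5 1)² = 14/429, sgn +1
B: Δ = 6!·2!·4!/13! = 1/180180; Racah Σ t=0..2: t=0:+1/5760 t=1:−1/720 t=2:+1/2304 = -1/1280; ⇒ 3j(4 5 3; 2 -3 1)² = 27/1430, sgn -1
I_A²/I_B² = (14/429)/(27/1430) = 140/81

140/81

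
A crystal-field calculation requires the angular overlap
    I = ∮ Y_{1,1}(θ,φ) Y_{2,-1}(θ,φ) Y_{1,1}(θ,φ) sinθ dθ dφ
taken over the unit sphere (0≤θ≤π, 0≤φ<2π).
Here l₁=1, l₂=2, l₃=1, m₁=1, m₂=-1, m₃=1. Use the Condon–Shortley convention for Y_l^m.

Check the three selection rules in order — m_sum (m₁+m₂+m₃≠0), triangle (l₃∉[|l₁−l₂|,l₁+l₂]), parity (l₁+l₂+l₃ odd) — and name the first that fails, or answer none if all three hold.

m_sum

azimuthal sum: 1 − 1 + 1 = 1  ✗
1 ≤ 1 ≤ 3 (triangle on l)
L = 1 + 2 + 1 = 4 (even)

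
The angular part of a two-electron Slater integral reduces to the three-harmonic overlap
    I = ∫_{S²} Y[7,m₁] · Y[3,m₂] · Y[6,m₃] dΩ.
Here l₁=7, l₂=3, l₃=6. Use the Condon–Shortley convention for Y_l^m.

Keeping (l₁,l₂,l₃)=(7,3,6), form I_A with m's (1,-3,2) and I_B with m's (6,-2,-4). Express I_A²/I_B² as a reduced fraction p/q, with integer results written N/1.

735/1144

Same 7,3,6: normalisation and zero-m 3j drop out of the ratio.
A: Δ: 4! 10! 2! / 17! → 1/2042040; sum: t=0:+1/829440 = 1/829440; 3j²(7 3 6; 1 -3 2) = Δ·Π!·Σ² = 35/2431  (sign +1)
B: Δ: 4! 10! 2! / 17! → 1/2042040; sum: t=0:+1/8709120 t=1:−1/43545600 = 1/10886400; 3j²(7 3 6; 6 -2 -4) = Δ·Π!·Σ² = 8/357  (sign +1)
I_A²/I_B² = (35/2431)/(8/357) = 735/1144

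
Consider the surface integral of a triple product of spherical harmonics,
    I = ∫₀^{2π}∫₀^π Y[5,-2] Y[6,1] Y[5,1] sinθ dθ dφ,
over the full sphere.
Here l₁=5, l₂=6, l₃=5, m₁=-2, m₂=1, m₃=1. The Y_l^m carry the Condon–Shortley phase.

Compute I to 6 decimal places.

Rules hold: Σm=0, L=16 even, 1≤5≤11.
N = 11·13·11 = 1573
Δ = 6!·4!·6!/17! = 1/28588560
Racah Σ t=1..5: t=1:−1/345600 t=2:+1/13824 t=3:−1/5184 t=4:+1/13824 t=5:−1/345600 = -7/129600
⇒ 3j(5 6 5; 0 0 0)² = 80/7293, sgn +1
Racah Σ t=3..6: t=3:−1/41472 t=4:+1/10368 t=5:−1/23040 t=6:+1/518400 = 1/32400
⇒ 3j(5 6 5; -2 1 1)² = 128/12155, sgn +1
4πI² = N·(3j₀)²·(3jₘ)² = 2048/11271
I = +1·√(0.181705/4π) = 0.12024827

0.120248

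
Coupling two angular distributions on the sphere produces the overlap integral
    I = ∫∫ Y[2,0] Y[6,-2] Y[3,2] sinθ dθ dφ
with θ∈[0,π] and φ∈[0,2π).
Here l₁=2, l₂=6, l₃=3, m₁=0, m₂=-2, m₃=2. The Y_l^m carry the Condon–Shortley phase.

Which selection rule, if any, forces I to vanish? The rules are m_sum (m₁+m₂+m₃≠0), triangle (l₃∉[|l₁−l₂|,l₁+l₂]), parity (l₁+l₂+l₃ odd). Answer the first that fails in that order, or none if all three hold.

triangle

m₁+m₂+m₃ = 0 − 2 + 2 = 0  ✓
triangle: |2−6|=4 ≤ l₃=3 ≤ 2+6=8  ✗
parity: l₁+l₂+l₃ = 11 is odd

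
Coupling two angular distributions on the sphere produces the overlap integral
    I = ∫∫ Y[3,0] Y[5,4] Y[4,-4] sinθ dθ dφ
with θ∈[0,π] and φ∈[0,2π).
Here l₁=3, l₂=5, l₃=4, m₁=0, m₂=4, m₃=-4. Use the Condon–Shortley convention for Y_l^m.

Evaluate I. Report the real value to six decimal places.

Checks pass: Σm=0; 12 even; l₃=4∈[2,8].
(2·3+1)(2·5+1)(2·4+1) = 693
Δ: 4! 2! 6! / 13! → 1/180180
sum: t=1:−1/576 t=2:+1/144 t=3:−1/576 = 1/288
3j²(3 5 4; 0 0 0) = Δ·Π!·Σ² = 20/1001  (sign +1)
sum: t=3:−1/8640 = -1/8640
3j²(3 5 4; 0 4 -4) = Δ·Π!·Σ² = 28/715  (sign -1)
combine: 4πI² = 693·20/1001·28/715 = 1008/1859
take √, sign -1: I = -0.20772350

-0.207724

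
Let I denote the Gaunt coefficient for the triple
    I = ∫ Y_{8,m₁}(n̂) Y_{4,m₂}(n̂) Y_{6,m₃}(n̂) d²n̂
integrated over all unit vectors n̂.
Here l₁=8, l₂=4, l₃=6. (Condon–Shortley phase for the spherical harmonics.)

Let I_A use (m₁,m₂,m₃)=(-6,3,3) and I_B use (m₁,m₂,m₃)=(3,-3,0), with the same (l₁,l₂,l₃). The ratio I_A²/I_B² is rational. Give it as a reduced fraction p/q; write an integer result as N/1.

13/54

Same 8,4,6: normalisation and zero-m 3j drop out of the ratio.
A: Δ: 6! 10! 2! / 19! → 1/23279256; sum: t=5:−1/87091200 t=6:+1/58060800 = 1/174182400; 3j²(8 4 6; -6 3 3) = Δ·Π!·Σ² = 7/2584  (sign -1)
B: Δ: 6! 10! 2! / 19! → 1/23279256; sum: t=0:+1/10368000 t=1:−1/4147200 = -1/6912000; 3j²(8 4 6; 3 -3 0) = Δ·Π!·Σ² = 189/16796  (sign -1)
I_A²/I_B² = (7/2584)/(189/16796) = 13/54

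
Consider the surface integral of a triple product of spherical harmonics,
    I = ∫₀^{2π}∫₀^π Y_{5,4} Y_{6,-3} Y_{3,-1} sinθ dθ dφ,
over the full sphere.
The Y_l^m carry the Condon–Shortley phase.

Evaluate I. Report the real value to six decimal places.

Checks pass: Σm=0; 14 even; l₃=3∈[1,11].
(2·5+1)(2·6+1)(2·3+1) = 1001
Δ: 8! 2! 4! / 15! → 1/675675
sum: t=3:−1/8640 t=4:+1/2304 t=5:−1/8640 = 7/34560
3j²(5 6 3; 0 0 0) = Δ·Π!·Σ² = 7/429  (sign -1)
sum: t=0:+1/241920 t=1:−1/40320 = -1/48384
3j²(5 6 3; 4 -3 -1) = Δ·Π!·Σ² = 24/1001  (sign -1)
combine: 4πI² = 1001·7/429·24/1001 = 56/143
take √, sign +1: I = 0.17653103

0.176531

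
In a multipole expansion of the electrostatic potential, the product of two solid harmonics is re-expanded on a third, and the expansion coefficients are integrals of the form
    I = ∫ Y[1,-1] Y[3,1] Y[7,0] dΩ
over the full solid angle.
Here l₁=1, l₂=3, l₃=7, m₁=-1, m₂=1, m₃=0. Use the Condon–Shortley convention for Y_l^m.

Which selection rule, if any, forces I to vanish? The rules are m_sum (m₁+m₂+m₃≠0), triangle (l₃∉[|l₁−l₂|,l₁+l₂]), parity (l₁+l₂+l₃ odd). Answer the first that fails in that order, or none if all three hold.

m₁+m₂+m₃ = -1 + 1 + 0 = 0  ✓
triangle: |1−3|=2 ≤ l₃=7 ≤ 1+3=4  ✗
parity: l₁+l₂+l₃ = 11 is odd

triangle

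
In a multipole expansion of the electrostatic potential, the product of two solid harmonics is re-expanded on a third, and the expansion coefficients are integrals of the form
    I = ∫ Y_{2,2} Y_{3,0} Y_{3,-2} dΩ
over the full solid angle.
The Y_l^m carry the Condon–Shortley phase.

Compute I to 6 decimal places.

Rules hold: Σm=0, L=8 even, 1≤3≤5.
N = 5·7·7 = 245
Δ = 2!·2!·4!/9! = 1/3780
Racah Σ t=0..2: t=0:+1/24 t=1:−1/4 t=2:+1/24 = -1/6
⇒ 3j(2 3 3; 0 0 0)² = 4/105, sgn +1
Racah Σ t=0..0: t=0:+1/24 = 1/24
⇒ 3j(2 3 3; 2 0 -2)² = 1/21, sgn -1
4πI² = N·(3j₀)²·(3jₘ)² = 4/9
I = -1·√(0.444444/4π) = -0.18806319

-0.188063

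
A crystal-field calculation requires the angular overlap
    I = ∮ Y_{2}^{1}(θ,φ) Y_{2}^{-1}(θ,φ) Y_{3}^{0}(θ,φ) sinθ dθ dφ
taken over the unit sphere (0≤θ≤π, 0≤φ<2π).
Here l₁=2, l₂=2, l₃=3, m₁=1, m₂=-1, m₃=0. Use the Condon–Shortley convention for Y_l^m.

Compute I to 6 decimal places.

l₁+l₂+l₃=7 is odd: 3j(l;000)=0 ⇒ I=0

0.000000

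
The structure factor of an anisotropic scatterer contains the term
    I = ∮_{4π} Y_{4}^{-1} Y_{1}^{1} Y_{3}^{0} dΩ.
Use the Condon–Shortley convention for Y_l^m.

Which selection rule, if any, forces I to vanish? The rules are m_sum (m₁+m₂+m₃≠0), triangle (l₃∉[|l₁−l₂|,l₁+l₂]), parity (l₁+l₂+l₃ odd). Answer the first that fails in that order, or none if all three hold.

azimuthal sum: -1 + 1 + 0 = 0  ✓
3 ≤ 3 ≤ 5 (triangle on l)  ✓
L = 4 + 1 + 3 = 8 (even)  ✓

none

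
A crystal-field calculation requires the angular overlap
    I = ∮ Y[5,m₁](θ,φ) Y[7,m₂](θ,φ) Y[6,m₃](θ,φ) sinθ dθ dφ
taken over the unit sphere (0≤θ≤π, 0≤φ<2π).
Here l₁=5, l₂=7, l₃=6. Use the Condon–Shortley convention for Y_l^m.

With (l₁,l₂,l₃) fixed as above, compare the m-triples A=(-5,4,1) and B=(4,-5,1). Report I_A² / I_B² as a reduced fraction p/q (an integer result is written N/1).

l's match ⇒ only the (l;m) 3-j factors differ between A and B.
A: triangle coeff Δ(5,7,6) = 1/174594420; Σ_t [6,6]: t=6:+1/12441600 = 1/12441600; (3j)²=245/12597 [(5 7 6; -5 4 1)], sign=-1
B: triangle coeff Δ(5,7,6) = 1/174594420; Σ_t [0,1]: t=0:+1/6220800 t=1:−1/14515200 = 1/10886400; (3j)²=128/12597 [(5 7 6; 4 -5 1)], sign=-1
I_A²/I_B² = (245/12597)/(128/12597) = 245/128

245/128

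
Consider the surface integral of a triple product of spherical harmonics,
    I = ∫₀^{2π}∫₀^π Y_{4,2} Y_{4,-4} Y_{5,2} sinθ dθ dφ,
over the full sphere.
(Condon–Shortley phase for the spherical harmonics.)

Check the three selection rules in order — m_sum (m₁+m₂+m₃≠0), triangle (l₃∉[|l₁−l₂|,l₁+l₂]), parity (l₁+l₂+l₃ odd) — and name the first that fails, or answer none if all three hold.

parity

m₁+m₂+m₃ = 2 − 4 + 2 = 0  ✓
triangle: |4−4|=0 ≤ l₃=5 ≤ 4+4=8  ✓
parity: l₁+l₂+l₃ = 13 is odd  ✗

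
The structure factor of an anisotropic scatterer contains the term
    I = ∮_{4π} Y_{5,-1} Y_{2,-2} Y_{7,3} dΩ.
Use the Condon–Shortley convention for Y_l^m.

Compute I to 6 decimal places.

Rules hold: Σm=0, L=14 even, 3≤7≤7.
N = 11·5·15 = 825
Δ = 0!·10!·4!/15! = 1/15015
Racah Σ t=0..0: t=0:+1/57600 = 1/57600
⇒ 3j(5 2 7; 0 0 0)² = 21/715, sgn -1
Racah Σ t=0..0: t=0:+1/414720 = 1/414720
⇒ 3j(5 2 7; -1 -2 3)² = 2/143, sgn +1
4πI² = N·(3j₀)²·(3jₘ)² = 630/1859
I = -1·√(0.338892/4π) = -0.16421985

-0.164220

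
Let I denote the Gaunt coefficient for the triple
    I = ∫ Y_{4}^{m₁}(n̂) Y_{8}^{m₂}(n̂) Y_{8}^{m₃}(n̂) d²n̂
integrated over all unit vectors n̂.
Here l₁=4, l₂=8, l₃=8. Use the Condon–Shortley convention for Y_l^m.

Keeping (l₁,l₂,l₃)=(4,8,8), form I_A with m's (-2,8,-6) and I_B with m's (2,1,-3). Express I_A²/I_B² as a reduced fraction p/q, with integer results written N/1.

338/77

Same 4,8,8: normalisation and zero-m 3j drop out of the ratio.
A: Δ: 4! 4! 12! / 21! → 1/185175900; sum: t=4:+1/45984153600 = 1/45984153600; 3j²(4 8 8; -2 8 -6) = Δ·Π!·Σ² = 13/969  (sign +1)
B: Δ: 4! 4! 12! / 21! → 1/185175900; sum: t=0:+1/209018880 t=1:−1/34836480 t=2:+1/58060800 = -1/149299200; 3j²(4 8 8; 2 1 -3) = Δ·Π!·Σ² = 77/25194  (sign +1)
I_A²/I_B² = (13/969)/(77/25194) = 338/77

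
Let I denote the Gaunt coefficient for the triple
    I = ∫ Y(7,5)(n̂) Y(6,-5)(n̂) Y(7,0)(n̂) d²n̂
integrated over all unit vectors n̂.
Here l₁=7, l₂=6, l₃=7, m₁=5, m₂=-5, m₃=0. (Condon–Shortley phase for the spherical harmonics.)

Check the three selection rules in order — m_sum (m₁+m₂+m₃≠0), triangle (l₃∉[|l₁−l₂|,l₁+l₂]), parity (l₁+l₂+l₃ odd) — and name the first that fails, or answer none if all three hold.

m₁+m₂+m₃ = 5 − 5 + 0 = 0  ✓
triangle: |7−6|=1 ≤ l₃=7 ≤ 7+6=13  ✓
parity: l₁+l₂+l₃ = 20 is even  ✓

none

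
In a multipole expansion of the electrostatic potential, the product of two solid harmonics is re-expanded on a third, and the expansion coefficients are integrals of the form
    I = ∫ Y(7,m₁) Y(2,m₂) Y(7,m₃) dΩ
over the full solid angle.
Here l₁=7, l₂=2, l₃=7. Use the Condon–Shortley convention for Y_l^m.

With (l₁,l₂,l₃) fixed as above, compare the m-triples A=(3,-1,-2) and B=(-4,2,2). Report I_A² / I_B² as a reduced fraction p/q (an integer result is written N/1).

l's match ⇒ only the (l;m) 3-j factors differ between A and B.
A: triangle coeff Δ(7,2,7) = 1/185640; Σ_t [0,1]: t=0:+1/1935360 t=1:−1/4354560 = 1/3483648; (3j)²=125/12376 [(7 2 7; 3 -1 -2)], sign=-1
B: triangle coeff Δ(7,2,7) = 1/185640; Σ_t [2,2]: t=2:+1/8709120 = 1/8709120; (3j)²=55/3094 [(7 2 7; -4 2 2)], sign=-1
I_A²/I_B² = (125/12376)/(55/3094) = 25/44

25/44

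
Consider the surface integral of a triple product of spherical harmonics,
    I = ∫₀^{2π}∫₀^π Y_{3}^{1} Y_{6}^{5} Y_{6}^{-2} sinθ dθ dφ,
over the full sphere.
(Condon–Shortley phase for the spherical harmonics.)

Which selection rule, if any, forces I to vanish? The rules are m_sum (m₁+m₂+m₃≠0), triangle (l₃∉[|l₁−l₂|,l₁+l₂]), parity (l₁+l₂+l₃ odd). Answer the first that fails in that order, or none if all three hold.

m_sum

m₁+m₂+m₃ = 1 + 5 − 2 = 4  ✗
triangle: |3−6|=3 ≤ l₃=6 ≤ 3+6=9
parity: l₁+l₂+l₃ = 15 is odd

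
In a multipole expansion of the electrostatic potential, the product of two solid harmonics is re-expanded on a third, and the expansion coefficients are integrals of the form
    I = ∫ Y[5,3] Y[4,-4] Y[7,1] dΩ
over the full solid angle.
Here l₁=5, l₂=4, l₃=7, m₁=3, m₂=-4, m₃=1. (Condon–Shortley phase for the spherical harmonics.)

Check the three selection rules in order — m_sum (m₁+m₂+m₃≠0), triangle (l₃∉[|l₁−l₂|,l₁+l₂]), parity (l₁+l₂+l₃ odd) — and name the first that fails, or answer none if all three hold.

none

Σmᵢ = 0  ✓
l₃∈[|l₁−l₂|,l₁+l₂]=[1,9], have l₃=7  ✓
Σlᵢ = 16 ⇒ even  ✓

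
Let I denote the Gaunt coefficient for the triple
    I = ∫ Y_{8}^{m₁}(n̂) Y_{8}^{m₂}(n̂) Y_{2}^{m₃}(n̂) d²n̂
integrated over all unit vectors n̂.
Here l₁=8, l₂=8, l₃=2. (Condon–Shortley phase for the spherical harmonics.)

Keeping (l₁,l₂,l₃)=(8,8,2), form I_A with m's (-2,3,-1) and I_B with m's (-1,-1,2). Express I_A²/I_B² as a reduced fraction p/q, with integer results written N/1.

275/864

Shared (l₁,l₂,l₃)=(8,8,2): N and (l;000)² cancel in I_A²/I_B².
A: Δ = 14!·2!·2!/19! = 1/348840; Racah Σ t=9..10: t=9:−1/87091200 t=10:+1/174182400 = -1/174182400; ⇒ 3j(8 8 2; -2 3 -1)² = 55/7752, sgn +1
B: Δ = 14!·2!·2!/19! = 1/348840; Racah Σ t=7..7: t=7:−1/101606400 = -1/101606400; ⇒ 3j(8 8 2; -1 -1 2)² = 36/1615, sgn -1
I_A²/I_B² = (55/7752)/(36/1615) = 275/864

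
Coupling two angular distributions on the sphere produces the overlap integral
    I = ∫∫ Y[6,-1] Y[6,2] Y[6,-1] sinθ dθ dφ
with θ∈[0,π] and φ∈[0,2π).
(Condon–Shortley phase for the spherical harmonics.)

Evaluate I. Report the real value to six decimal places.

0.117335

Checks pass: Σm=0; 18 even; l₃=6∈[0,12].
(2·6+1)(2·6+1)(2·6+1) = 2197
Δ: 6! 6! 6! / 19! → 1/325909584
sum: t=0:+1/373248000 t=1:−1/1728000 t=2:+1/110592 t=3:−1/46656 t=4:+1/110592 t=5:−1/1728000 t=6:+1/373248000 = -7/1555200
3j²(6 6 6; 0 0 0) = Δ·Π!·Σ² = 400/46189  (sign -1)
sum: t=2:+1/4147200 t=3:−1/207360 t=4:+1/82944 t=5:−1/207360 t=6:+1/4147200 = 1/345600
3j²(6 6 6; -1 2 -1) = Δ·Π!·Σ² = 420/46189  (sign -1)
combine: 4πI² = 2197·400/46189·420/46189 = 2184000/12623809
take √, sign +1: I = 0.11733462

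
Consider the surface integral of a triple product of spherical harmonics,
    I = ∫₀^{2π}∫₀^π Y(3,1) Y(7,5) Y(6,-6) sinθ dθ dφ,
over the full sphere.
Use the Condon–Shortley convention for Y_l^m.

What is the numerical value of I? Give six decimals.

m-sum 0 ✓  L=16 even ✓  4≤6≤10 ✓
Π(2lᵢ+1) = 7×15×13 = 1365
triangle coeff Δ(3,7,6) = 1/2042040
Σ_t [1,3]: t=1:−1/207360 t=2:+1/57600 t=3:−1/207360 = 1/129600
(3j)²=168/12155 [(3 7 6; 0 0 0)], sign=+1
Σ_t [2,2]: t=2:+1/29030400 = 1/29030400
(3j)²=99/7735 [(3 7 6; 1 5 -6)], sign=+1
⇒ 4πI² = 4536/18785
I = (+1)√(4536/18785/(4π)) = 0.13862003

0.138620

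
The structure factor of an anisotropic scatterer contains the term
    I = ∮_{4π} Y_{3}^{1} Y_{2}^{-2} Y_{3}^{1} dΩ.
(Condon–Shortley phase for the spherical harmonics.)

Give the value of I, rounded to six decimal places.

0.206013

m-sum 0 ✓  L=8 even ✓  1≤3≤5 ✓
Π(2lᵢ+1) = 7×5×7 = 245
triangle coeff Δ(3,2,3) = 1/3780
Σ_t [0,2]: t=0:+1/24 t=1:−1/4 t=2:+1/24 = -1/6
(3j)²=4/105 [(3 2 3; 0 0 0)], sign=+1
Σ_t [0,0]: t=0:+1/16 = 1/16
(3j)²=2/35 [(3 2 3; 1 -2 1)], sign=+1
⇒ 4πI² = 8/15
I = (+1)√(8/15/(4π)) = 0.20601291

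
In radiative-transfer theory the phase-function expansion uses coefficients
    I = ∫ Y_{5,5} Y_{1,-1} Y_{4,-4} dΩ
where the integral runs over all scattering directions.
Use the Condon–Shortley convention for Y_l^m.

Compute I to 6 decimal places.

m-sum 0 ✓  L=10 even ✓  4≤4≤6 ✓
Π(2lᵢ+1) = 11×3×9 = 297
triangle coeff Δ(5,1,4) = 1/495
Σ_t [1,1]: t=1:−1/576 = -1/576
(3j)²=5/99 [(5 1 4; 0 0 0)], sign=-1
Σ_t [0,0]: t=0:+1/80640 = 1/80640
(3j)²=1/11 [(5 1 4; 5 -1 -4)], sign=+1
⇒ 4πI² = 15/11
I = (-1)√(15/11/(4π)) = -0.32941575

-0.329416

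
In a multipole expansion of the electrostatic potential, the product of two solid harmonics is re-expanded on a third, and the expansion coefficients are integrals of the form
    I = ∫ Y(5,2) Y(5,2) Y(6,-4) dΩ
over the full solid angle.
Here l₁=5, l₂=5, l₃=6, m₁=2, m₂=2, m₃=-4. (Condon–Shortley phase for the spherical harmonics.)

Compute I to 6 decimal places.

0.137762

Rules hold: Σm=0, L=16 even, 0≤6≤10.
N = 11·11·13 = 1573
Δ = 4!·6!·6!/17! = 1/28588560
Racah Σ t=0..4: t=0:+1/345600 t=1:−1/13824 t=2:+1/5184 t=3:−1/13824 t=4:+1/345600 = 7/129600
⇒ 3j(5 5 6; 0 0 0)² = 80/7293, sgn +1
Racah Σ t=1..3: t=1:−1/207360 t=2:+1/57600 t=3:−1/207360 = 1/129600
⇒ 3j(5 5 6; 2 2 -4)² = 168/12155, sgn +1
4πI² = N·(3j₀)²·(3jₘ)² = 896/3757
I = +1·√(0.238488/4π) = 0.13776169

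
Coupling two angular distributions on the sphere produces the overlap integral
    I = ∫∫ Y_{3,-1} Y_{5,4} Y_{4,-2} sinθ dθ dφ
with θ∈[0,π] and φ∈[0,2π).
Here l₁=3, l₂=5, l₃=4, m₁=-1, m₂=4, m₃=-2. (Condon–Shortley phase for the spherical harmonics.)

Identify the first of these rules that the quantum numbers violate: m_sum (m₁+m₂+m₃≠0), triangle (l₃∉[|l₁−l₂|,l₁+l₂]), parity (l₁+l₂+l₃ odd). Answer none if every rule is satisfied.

azimuthal sum: -1 + 4 − 2 = 1  ✗
2 ≤ 4 ≤ 8 (triangle on l)
L = 3 + 5 + 4 = 12 (even)

m_sum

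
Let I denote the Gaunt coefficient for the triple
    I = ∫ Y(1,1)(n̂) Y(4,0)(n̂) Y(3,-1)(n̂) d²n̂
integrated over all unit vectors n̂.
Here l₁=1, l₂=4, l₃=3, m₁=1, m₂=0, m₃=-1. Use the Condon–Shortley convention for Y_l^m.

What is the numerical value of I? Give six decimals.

Rules hold: Σm=0, L=8 even, 3≤3≤5.
N = 3·9·7 = 189
Δ = 2!·0!·6!/9! = 1/252
Racah Σ t=1..1: t=1:−1/36 = -1/36
⇒ 3j(1 4 3; 0 0 0)² = 4/63, sgn +1
Racah Σ t=0..0: t=0:+1/96 = 1/96
⇒ 3j(1 4 3; 1 0 -1)² = 1/42, sgn +1
4πI² = N·(3j₀)²·(3jₘ)² = 2/7
I = +1·√(0.285714/4π) = 0.15078601

0.150786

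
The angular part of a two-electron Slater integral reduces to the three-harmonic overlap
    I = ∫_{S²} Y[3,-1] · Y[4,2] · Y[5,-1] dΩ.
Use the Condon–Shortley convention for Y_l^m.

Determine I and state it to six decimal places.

Rules hold: Σm=0, L=12 even, 1≤5≤7.
N = 7·9·11 = 693
Δ = 2!·4!·6!/13! = 1/180180
Racah Σ t=0..2: t=0:+1/576 t=1:−1/144 t=2:+1/576 = -1/288
⇒ 3j(3 4 5; 0 0 0)² = 20/1001, sgn +1
Racah Σ t=0..2: t=0:+1/34560 t=1:−1/720 t=2:+1/384 = 43/34560
⇒ 3j(3 4 5; -1 2 -1)² = 1849/180180, sgn +1
4πI² = N·(3j₀)²·(3jₘ)² = 1849/13013
I = +1·√(0.142089/4π) = 0.10633465

0.106335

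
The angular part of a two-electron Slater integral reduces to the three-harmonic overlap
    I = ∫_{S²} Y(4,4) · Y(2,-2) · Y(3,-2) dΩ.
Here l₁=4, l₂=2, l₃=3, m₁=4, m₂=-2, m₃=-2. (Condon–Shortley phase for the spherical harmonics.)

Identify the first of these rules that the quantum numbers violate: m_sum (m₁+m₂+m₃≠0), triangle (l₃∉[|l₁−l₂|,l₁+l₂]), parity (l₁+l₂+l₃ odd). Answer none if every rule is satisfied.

azimuthal sum: 4 − 2 − 2 = 0  ✓
2 ≤ 3 ≤ 6 (triangle on l)  ✓
L = 4 + 2 + 3 = 9 (odd)  ✗

parity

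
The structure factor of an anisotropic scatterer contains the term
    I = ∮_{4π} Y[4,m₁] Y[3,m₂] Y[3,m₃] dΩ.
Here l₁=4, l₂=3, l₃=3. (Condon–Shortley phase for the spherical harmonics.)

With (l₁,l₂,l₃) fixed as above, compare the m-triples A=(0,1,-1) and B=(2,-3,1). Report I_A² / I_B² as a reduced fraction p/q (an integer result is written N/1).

1/54

Shared (l₁,l₂,l₃)=(4,3,3): N and (l;000)² cancel in I_A²/I_B².
A: Δ = 4!·4!·2!/11! = 1/34650; Racah Σ t=2..4: t=2:+1/32 t=3:−1/36 t=4:+1/1152 = 5/1152; ⇒ 3j(4 3 3; 0 1 -1)² = 1/1386, sgn +1
B: Δ = 4!·4!·2!/11! = 1/34650; Racah Σ t=0..0: t=0:+1/192 = 1/192; ⇒ 3j(4 3 3; 2 -3 1)² = 3/77, sgn +1
I_A²/I_B² = (1/1386)/(3/77) = 1/54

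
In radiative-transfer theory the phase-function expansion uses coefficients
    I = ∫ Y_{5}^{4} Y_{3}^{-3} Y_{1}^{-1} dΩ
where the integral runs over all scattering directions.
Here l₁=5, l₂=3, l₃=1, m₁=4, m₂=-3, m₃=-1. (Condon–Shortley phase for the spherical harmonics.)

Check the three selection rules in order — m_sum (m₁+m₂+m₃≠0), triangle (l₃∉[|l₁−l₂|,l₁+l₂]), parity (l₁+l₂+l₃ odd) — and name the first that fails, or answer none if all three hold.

triangle

Σmᵢ = 0  ✓
l₃∈[|l₁−l₂|,l₁+l₂]=[2,8], have l₃=1  ✗
Σlᵢ = 9 ⇒ odd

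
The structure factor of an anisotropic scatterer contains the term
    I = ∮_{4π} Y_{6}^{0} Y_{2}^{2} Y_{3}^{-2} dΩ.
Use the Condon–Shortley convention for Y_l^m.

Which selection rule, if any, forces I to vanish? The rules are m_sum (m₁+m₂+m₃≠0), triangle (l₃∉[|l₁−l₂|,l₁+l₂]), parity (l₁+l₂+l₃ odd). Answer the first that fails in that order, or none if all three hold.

triangle

azimuthal sum: 0 + 2 − 2 = 0  ✓
4 ≤ 3 ≤ 8 (triangle on l)  ✗
L = 6 + 2 + 3 = 11 (odd)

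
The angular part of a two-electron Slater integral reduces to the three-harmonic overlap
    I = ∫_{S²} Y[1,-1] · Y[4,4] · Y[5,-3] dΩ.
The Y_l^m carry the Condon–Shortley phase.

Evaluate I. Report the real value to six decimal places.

Checks pass: Σm=0; 10 even; l₃=5∈[3,5].
(2·1+1)(2·4+1)(2·5+1) = 297
Δ: 0! 2! 8! / 11! → 1/495
sum: t=0:+1/576 = 1/576
3j²(1 4 5; 0 0 0) = Δ·Π!·Σ² = 5/99  (sign -1)
sum: t=0:+1/80640 = 1/80640
3j²(1 4 5; -1 4 -3) = Δ·Π!·Σ² = 1/495  (sign +1)
combine: 4πI² = 297·5/99·1/495 = 1/33
take √, sign -1: I = -0.04910640

-0.049106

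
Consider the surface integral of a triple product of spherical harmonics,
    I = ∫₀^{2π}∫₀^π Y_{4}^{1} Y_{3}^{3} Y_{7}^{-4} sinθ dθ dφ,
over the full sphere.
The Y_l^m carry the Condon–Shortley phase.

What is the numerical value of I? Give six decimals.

m-sum 0 ✓  L=14 even ✓  1≤7≤7 ✓
Π(2lᵢ+1) = 9×7×15 = 945
triangle coeff Δ(4,3,7) = 1/45045
Σ_t [0,0]: t=0:+1/20736 = 1/20736
(3j)²=35/1287 [(4 3 7; 0 0 0)], sign=-1
Σ_t [0,0]: t=0:+1/518400 = 1/518400
(3j)²=2/195 [(4 3 7; 1 3 -4)], sign=-1
⇒ 4πI² = 490/1859
I = (+1)√(490/1859/(4π)) = 0.14482829

0.144828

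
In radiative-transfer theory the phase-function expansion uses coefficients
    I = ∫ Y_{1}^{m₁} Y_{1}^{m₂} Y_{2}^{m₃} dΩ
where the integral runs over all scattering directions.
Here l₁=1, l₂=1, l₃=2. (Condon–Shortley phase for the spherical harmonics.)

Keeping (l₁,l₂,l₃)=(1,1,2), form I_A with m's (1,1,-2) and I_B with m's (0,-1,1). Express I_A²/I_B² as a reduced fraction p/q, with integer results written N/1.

Same 1,1,2: normalisation and zero-m 3j drop out of the ratio.
A: Δ: 0! 2! 2! / 5! → 1/30; sum: t=0:+1/4 = 1/4; 3j²(1 1 2; 1 1 -2) = Δ·Π!·Σ² = 1/5  (sign +1)
B: Δ: 0! 2! 2! / 5! → 1/30; sum: t=0:+1/2 = 1/2; 3j²(1 1 2; 0 -1 1) = Δ·Π!·Σ² = 1/10  (sign -1)
I_A²/I_B² = (1/5)/(1/10) = 2/1

2/1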